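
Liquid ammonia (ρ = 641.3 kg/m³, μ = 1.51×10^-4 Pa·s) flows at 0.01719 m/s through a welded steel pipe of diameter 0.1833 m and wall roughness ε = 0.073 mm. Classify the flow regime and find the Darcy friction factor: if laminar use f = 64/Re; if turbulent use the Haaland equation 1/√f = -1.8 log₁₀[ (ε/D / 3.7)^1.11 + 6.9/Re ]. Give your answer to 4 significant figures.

f ≈ 0.02912

Re = ρVD/μ = 641.3·0.01719·0.1833/0.000151 = 1.338e+04.
Re > 4000 → turbulent. ε/D = 7.3e-05/0.1833 = 0.000398; Haaland: 1/√f = -1.8 log₁₀[3.94e-05 + 0.000516] = 5.86, so f = 0.02912.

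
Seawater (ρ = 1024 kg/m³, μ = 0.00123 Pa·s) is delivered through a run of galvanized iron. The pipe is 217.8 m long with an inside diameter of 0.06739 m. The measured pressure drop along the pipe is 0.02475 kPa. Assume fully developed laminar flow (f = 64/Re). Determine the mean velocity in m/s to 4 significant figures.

V ≈ 0.01311 m/s

For laminar flow, f = 64/Re with Re = ρVD/μ, so Darcy-Weisbach reduces to ΔP = 32μLV/D². Solving for V: V = ΔP·D²/(32μL) = 24.75·(0.06739)²/(32·0.00123·217.8) = 0.01311 m/s.
Check: Re = ρVD/μ = 1024·0.01311·0.06739/0.00123 = 735.6 < 2300, so the laminar assumption holds.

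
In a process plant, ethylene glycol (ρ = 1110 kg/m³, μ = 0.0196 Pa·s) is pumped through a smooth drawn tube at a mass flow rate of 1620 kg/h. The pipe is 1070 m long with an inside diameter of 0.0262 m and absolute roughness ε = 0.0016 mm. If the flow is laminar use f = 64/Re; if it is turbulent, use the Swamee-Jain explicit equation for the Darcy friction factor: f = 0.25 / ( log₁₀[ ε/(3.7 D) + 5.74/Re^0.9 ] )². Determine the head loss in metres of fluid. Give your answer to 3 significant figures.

h_f ≈ 67.5 m

ṁ = 1620 kg/h = 1620/3600 = 0.45 kg/s.
A = πD²/4 = π(0.0262)²/4 = 0.0005391 m²; mean velocity V = ṁ/(ρA) = 0.45/(1110 · 0.0005391) = 0.752 m/s.
Reynolds number Re = ρVD/μ = 1110 · 0.752 · 0.0262 / 0.0196 = 1116.
Re < 2300 → laminar flow, so f = 64/Re = 64/1116 = 0.05736 (the turbulent correlation is not needed).
Darcy-Weisbach: ΔP = f(L/D)(ρV²/2) = 0.05736·(1070/0.0262)·(1110·0.752²/2) = 0.05736·4.084e+04·313.8 = 7.352e+05 Pa.
Head loss h_f = ΔP/(ρg) = 7.352e+05/(1110·9.81) = 67.5 m.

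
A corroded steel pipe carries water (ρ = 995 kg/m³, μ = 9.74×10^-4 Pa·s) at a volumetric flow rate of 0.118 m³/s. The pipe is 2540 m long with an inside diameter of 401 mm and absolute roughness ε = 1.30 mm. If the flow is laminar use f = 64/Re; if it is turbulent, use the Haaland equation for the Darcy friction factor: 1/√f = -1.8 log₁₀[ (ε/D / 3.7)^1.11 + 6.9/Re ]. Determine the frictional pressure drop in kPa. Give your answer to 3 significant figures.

ΔP ≈ 74.6 kPa

Cross-sectional area A = πD²/4 = π(0.401)²/4 = 0.1263 m²; mean velocity V = Q/A = 0.118/0.1263 = 0.9343 m/s.
Reynolds number Re = ρVD/μ = 995 · 0.9343 · 0.401 / 0.000974 = 3.827e+05.
Re > 4000 → turbulent. Relative roughness ε/D = 0.0013/0.401 = 0.00324. Haaland: 1/√f = -1.8 log₁₀[(0.00324/3.7)^1.11 + 6.9/3.827e+05] = -1.8 log₁₀[0.000404 + 1.8e-05] = 6.075, so f = 0.0271.
Darcy-Weisbach: ΔP = f(L/D)(ρV²/2) = 0.0271·(2540/0.401)·(995·0.9343²/2) = 0.0271·6334·434.3 = 7.455e+04 Pa.
ΔP = 7.455e+04 Pa = 74.6 kPa.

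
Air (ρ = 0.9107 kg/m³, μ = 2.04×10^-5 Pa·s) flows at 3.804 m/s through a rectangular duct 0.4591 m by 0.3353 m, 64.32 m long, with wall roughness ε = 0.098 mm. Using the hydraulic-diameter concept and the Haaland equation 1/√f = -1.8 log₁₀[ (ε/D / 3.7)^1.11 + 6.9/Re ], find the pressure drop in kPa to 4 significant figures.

ΔP ≈ 0.02230 kPa

Hydraulic diameter D_h = 4A/P = 4·(0.4591·0.3353)/(2·(0.4591+0.3353)) = 0.6157/1.589 = 0.3876 m.
Re = ρVD_h/μ = 0.9107·3.804·0.3876/2.04e-05 = 6.581e+04.
ε/D_h = 9.8e-05/0.3876 = 0.000253; Haaland gives 1/√f = -1.8 log₁₀[2.38e-05+0.000105] = 7.003, so f = 0.02039.
ΔP = f(L/D_h)(ρV²/2) = 0.02039·64.32/0.3876·6.589 = 22.3 Pa.
ΔP = 0.02230 kPa.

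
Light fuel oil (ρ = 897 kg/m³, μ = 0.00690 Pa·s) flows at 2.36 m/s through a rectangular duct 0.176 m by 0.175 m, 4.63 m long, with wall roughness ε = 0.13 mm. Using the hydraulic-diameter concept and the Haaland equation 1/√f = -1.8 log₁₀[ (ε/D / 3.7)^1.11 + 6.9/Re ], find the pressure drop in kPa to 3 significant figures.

ΔP ≈ 1.50 kPa

Hydraulic diameter D_h = 4A/P = 4·(0.176·0.175)/(2·(0.176+0.175)) = 0.1232/0.702 = 0.1755 m.
Re = ρVD_h/μ = 897·2.36·0.1755/0.0069 = 5.384e+04.
ε/D_h = 0.00013/0.1755 = 0.000741; Haaland gives 1/√f = -1.8 log₁₀[7.85e-05+0.000128] = 6.633, so f = 0.02273.
ΔP = f(L/D_h)(ρV²/2) = 0.02273·4.63/0.1755·2498 = 1498 Pa.
ΔP = 1.50 kPa.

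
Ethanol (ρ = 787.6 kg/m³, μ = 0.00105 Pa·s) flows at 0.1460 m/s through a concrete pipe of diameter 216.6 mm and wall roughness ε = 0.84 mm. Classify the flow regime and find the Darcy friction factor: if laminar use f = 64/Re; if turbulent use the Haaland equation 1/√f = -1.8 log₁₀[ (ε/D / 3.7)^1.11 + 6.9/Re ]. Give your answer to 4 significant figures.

f ≈ 0.03200

Re = ρVD/μ = 787.6·0.146·0.2166/0.00105 = 2.372e+04.
Re > 4000 → turbulent. ε/D = 0.00084/0.2166 = 0.00388; Haaland: 1/√f = -1.8 log₁₀[0.000493 + 0.000291] = 5.591, so f = 0.032.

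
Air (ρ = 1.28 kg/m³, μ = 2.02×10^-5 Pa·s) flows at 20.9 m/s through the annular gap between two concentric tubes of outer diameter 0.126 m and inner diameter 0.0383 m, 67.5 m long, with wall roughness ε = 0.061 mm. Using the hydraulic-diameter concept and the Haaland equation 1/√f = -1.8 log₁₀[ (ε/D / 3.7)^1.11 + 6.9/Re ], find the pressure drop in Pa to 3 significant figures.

Hydraulic diameter D_h = 4A/P = D_o - D_i = 0.126 - 0.0383 = 0.0877 m.
Re = ρVD_h/μ = 1.28·20.9·0.0877/2.02e-05 = 1.161e+05.
ε/D_h = 6.1e-05/0.0877 = 0.000696; Haaland gives 1/√f = -1.8 log₁₀[7.32e-05+5.94e-05] = 6.98, so f = 0.02053.
ΔP = f(L/D_h)(ρV²/2) = 0.02053·67.5/0.0877·279.6 = 4417 Pa.

ΔP ≈ 4420 Pa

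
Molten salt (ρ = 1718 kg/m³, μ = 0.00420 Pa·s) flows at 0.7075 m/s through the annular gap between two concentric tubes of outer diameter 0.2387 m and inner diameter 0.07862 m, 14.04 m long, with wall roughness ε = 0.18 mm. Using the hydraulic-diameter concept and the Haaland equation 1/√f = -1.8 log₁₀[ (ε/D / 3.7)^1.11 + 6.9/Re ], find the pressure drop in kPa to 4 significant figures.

Hydraulic diameter D_h = 4A/P = D_o - D_i = 0.2387 - 0.07862 = 0.1601 m.
Re = ρVD_h/μ = 1718·0.7075·0.1601/0.0042 = 4.633e+04.
ε/D_h = 0.00018/0.1601 = 0.00112; Haaland gives 1/√f = -1.8 log₁₀[0.000125+0.000149] = 6.413, so f = 0.02431.
ΔP = f(L/D_h)(ρV²/2) = 0.02431·14.04/0.1601·430 = 916.9 Pa.
ΔP = 0.9169 kPa.

ΔP ≈ 0.9169 kPa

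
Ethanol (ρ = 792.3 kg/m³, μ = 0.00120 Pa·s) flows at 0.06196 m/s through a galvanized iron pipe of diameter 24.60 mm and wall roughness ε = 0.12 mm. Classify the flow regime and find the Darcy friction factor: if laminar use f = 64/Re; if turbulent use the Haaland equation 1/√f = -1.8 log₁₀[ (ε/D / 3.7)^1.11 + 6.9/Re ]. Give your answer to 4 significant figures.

Re = ρVD/μ = 792.3·0.06196·0.0246/0.0012 = 1006.
Re < 2300 → laminar, so f = 64/Re = 0.0636 (roughness is irrelevant in laminar flow).

f ≈ 0.06360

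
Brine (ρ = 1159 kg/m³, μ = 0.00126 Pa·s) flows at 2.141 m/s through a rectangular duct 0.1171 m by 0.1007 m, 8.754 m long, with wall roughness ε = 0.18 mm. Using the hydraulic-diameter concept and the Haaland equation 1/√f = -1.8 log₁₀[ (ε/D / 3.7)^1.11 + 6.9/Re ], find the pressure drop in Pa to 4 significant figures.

Hydraulic diameter D_h = 4A/P = 4·(0.1171·0.1007)/(2·(0.1171+0.1007)) = 0.04717/0.4356 = 0.1083 m.
Re = ρVD_h/μ = 1159·2.141·0.1083/0.00126 = 2.132e+05.
ε/D_h = 0.00018/0.1083 = 0.00166; Haaland gives 1/√f = -1.8 log₁₀[0.000192+3.24e-05] = 6.567, so f = 0.02319.
ΔP = f(L/D_h)(ρV²/2) = 0.02319·8.754/0.1083·2656 = 4980 Pa.

ΔP ≈ 4980 Pa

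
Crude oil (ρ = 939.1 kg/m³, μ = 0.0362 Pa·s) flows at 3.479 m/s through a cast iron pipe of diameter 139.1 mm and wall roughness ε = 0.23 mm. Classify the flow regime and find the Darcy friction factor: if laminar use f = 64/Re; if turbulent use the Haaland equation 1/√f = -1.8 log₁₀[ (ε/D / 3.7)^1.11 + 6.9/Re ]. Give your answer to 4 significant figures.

f ≈ 0.03150

Re = ρVD/μ = 939.1·3.479·0.1391/0.0362 = 1.255e+04.
Re > 4000 → turbulent. ε/D = 0.00023/0.1391 = 0.00165; Haaland: 1/√f = -1.8 log₁₀[0.000191 + 0.00055] = 5.634, so f = 0.0315.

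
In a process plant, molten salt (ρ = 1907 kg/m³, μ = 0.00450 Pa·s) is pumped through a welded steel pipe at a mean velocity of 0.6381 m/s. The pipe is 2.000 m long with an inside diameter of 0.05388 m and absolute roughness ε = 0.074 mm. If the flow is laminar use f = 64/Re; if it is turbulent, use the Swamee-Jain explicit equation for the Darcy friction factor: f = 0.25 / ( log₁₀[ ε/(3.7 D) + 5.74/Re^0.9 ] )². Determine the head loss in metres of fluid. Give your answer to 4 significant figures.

h_f ≈ 0.02364 m

Reynolds number Re = ρVD/μ = 1907 · 0.6381 · 0.05388 / 0.0045 = 1.457e+04.
Re > 4000 → turbulent. Relative roughness ε/D = 7.4e-05/0.05388 = 0.00137. Swamee-Jain: f = 0.25/(log₁₀[0.00137/3.7 + 5.74/1.457e+04^0.9])² = 0.25/(log₁₀[0.000371 + 0.00103])² = 0.25/(-2.854)² = 0.03069.
Darcy-Weisbach: ΔP = f(L/D)(ρV²/2) = 0.03069·(2/0.05388)·(1907·0.6381²/2) = 0.03069·37.12·388.2 = 442.2 Pa.
Head loss h_f = ΔP/(ρg) = 442.2/(1907·9.81) = 0.02364 m.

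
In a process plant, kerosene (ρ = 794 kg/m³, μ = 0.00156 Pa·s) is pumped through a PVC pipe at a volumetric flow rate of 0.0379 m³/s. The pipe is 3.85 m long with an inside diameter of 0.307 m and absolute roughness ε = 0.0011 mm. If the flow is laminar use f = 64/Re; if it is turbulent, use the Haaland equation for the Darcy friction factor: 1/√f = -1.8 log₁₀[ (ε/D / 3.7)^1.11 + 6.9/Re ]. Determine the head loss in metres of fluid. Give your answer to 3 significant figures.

h_f ≈ 0.00313 m

Cross-sectional area A = πD²/4 = π(0.307)²/4 = 0.07402 m²; mean velocity V = Q/A = 0.0379/0.07402 = 0.512 m/s.
Reynolds number Re = ρVD/μ = 794 · 0.512 · 0.307 / 0.00156 = 8e+04.
Re > 4000 → turbulent. Relative roughness ε/D = 1.1e-06/0.307 = 3.58e-06. Haaland: 1/√f = -1.8 log₁₀[(3.58e-06/3.7)^1.11 + 6.9/8e+04] = -1.8 log₁₀[2.11e-07 + 8.62e-05] = 7.314, so f = 0.01869.
Darcy-Weisbach: ΔP = f(L/D)(ρV²/2) = 0.01869·(3.85/0.307)·(794·0.512²/2) = 0.01869·12.54·104.1 = 24.4 Pa.
Head loss h_f = ΔP/(ρg) = 24.4/(794·9.81) = 0.00313 m.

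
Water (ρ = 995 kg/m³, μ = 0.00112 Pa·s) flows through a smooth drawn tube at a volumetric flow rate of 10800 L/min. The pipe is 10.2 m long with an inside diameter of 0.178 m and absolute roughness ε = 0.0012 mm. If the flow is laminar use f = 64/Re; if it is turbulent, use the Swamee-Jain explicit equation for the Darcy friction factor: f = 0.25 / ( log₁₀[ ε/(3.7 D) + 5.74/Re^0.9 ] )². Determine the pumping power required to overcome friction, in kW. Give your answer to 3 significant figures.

P ≈ 3.10 kW

Q = 10800 L/min = 10800/60000 = 0.18 m³/s.
Cross-sectional area A = πD²/4 = π(0.178)²/4 = 0.02488 m²; mean velocity V = Q/A = 0.18/0.02488 = 7.233 m/s.
Reynolds number Re = ρVD/μ = 995 · 7.233 · 0.178 / 0.00112 = 1.144e+06.
Re > 4000 → turbulent. Relative roughness ε/D = 1.2e-06/0.178 = 6.74e-06. Swamee-Jain: f = 0.25/(log₁₀[6.74e-06/3.7 + 5.74/1.144e+06^0.9])² = 0.25/(log₁₀[1.82e-06 + 2.02e-05])² = 0.25/(-4.656)² = 0.01153.
Darcy-Weisbach: ΔP = f(L/D)(ρV²/2) = 0.01153·(10.2/0.178)·(995·7.233²/2) = 0.01153·57.3·2.603e+04 = 1.72e+04 Pa.
Pumping power P = QΔP = 0.18·1.72e+04 = 3096 W = 3.10 kW.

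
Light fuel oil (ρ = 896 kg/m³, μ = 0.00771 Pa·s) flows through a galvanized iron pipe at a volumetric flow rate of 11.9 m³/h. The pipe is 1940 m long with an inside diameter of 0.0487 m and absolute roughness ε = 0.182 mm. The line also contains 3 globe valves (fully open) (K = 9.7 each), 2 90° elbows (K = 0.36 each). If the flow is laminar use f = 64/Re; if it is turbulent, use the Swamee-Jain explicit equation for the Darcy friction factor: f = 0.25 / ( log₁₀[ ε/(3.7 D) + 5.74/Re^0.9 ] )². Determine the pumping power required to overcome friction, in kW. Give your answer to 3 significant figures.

P ≈ 6.95 kW

Q = 11.9 m³/h = 11.9/3600 = 0.003306 m³/s.
Cross-sectional area A = πD²/4 = π(0.0487)²/4 = 0.001863 m²; mean velocity V = Q/A = 0.003306/0.001863 = 1.775 m/s.
Reynolds number Re = ρVD/μ = 896 · 1.775 · 0.0487 / 0.00771 = 1.004e+04.
Re > 4000 → turbulent. Relative roughness ε/D = 0.000182/0.0487 = 0.00374. Swamee-Jain: f = 0.25/(log₁₀[0.00374/3.7 + 5.74/1.004e+04^0.9])² = 0.25/(log₁₀[0.00101 + 0.00144])² = 0.25/(-2.611)² = 0.03666.
Total minor-loss coefficient ΣK = 3·9.7 + 2·0.36 = 29.8.
ΔP = [f·L/D + ΣK]·(ρV²/2) = [0.03666·1940/0.0487 + 29.8]·(896·1.775²/2) = [1460 + 29.8]·1411 = 2.102e+06 Pa.
Pumping power P = QΔP = 0.003306·2.102e+06 = 6949 W = 6.95 kW.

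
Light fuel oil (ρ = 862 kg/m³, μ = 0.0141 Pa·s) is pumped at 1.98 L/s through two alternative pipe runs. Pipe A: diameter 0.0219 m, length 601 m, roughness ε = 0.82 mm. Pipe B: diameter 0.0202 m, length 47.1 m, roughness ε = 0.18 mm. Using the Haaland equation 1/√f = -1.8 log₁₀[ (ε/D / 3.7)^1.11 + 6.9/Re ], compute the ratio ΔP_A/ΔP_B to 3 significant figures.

ΔP_A/ΔP_B ≈ 13.1

Pipe A: V = Q/A = 0.00198/0.0003767 = 5.256 m/s; Re = 7038; ε/D = 0.0374; Haaland → f = 0.0668; ΔP_A = f(L/D)(ρV²/2) = 2.183e+07 Pa.
Pipe B: V = Q/A = 0.00198/0.0003205 = 6.178 m/s; Re = 7630; ε/D = 0.00891; Haaland → f = 0.04334; ΔP_B = f(L/D)(ρV²/2) = 1.663e+06 Pa.
ΔP_A/ΔP_B = 2.183e+07/1.663e+06 = 13.1.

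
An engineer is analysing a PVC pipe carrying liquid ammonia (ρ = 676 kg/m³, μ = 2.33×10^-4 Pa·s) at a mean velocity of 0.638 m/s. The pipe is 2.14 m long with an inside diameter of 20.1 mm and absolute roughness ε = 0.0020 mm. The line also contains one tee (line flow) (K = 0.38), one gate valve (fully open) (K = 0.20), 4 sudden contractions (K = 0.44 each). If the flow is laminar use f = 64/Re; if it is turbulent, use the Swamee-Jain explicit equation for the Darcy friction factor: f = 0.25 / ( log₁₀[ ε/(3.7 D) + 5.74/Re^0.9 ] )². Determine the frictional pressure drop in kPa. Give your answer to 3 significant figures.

Reynolds number Re = ρVD/μ = 676 · 0.638 · 0.0201 / 0.000233 = 3.721e+04.
Re > 4000 → turbulent. Relative roughness ε/D = 2e-06/0.0201 = 9.95e-05. Swamee-Jain: f = 0.25/(log₁₀[9.95e-05/3.7 + 5.74/3.721e+04^0.9])² = 0.25/(log₁₀[2.69e-05 + 0.000442])² = 0.25/(-3.329)² = 0.02256.
Total minor-loss coefficient ΣK = 1·0.38 + 1·0.2 + 4·0.44 = 2.34.
ΔP = [f·L/D + ΣK]·(ρV²/2) = [0.02256·2.14/0.0201 + 2.34]·(676·0.638²/2) = [2.402 + 2.34]·137.6 = 652.4 Pa.
ΔP = 652.4 Pa = 0.652 kPa.

ΔP ≈ 0.652 kPa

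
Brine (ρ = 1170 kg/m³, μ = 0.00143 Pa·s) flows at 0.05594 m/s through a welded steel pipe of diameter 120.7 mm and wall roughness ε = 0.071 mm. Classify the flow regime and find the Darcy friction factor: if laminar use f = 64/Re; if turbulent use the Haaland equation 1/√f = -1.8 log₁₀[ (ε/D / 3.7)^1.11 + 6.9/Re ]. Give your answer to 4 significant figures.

Re = ρVD/μ = 1170·0.05594·0.1207/0.00143 = 5524.
Re > 4000 → turbulent. ε/D = 7.1e-05/0.1207 = 0.000588; Haaland: 1/√f = -1.8 log₁₀[6.07e-05 + 0.00125] = 5.189, so f = 0.03714.

f ≈ 0.03714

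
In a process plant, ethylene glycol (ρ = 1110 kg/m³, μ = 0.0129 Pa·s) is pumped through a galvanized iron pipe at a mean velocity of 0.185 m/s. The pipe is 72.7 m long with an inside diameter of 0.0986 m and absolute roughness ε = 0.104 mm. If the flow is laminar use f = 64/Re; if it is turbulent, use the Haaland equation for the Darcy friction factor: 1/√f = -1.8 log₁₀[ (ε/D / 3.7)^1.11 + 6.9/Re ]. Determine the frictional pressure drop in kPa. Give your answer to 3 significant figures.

ΔP ≈ 0.571 kPa

Reynolds number Re = ρVD/μ = 1110 · 0.185 · 0.0986 / 0.0129 = 1570.
Re < 2300 → laminar flow, so f = 64/Re = 64/1570 = 0.04078 (the turbulent correlation is not needed).
Darcy-Weisbach: ΔP = f(L/D)(ρV²/2) = 0.04078·(72.7/0.0986)·(1110·0.185²/2) = 0.04078·737.3·18.99 = 571.1 Pa.
ΔP = 571.1 Pa = 0.571 kPa.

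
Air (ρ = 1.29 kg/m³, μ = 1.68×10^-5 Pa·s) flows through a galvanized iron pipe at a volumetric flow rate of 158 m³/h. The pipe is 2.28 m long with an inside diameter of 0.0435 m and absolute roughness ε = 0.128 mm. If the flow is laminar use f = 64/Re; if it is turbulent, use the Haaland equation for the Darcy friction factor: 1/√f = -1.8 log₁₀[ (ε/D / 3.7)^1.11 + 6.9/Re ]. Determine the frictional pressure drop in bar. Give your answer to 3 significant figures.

Q = 158 m³/h = 158/3600 = 0.04389 m³/s.
Cross-sectional area A = πD²/4 = π(0.0435)²/4 = 0.001486 m²; mean velocity V = Q/A = 0.04389/0.001486 = 29.53 m/s.
Reynolds number Re = ρVD/μ = 1.29 · 29.53 · 0.0435 / 1.68e-05 = 9.864e+04.
Re > 4000 → turbulent. Relative roughness ε/D = 0.000128/0.0435 = 0.00294. Haaland: 1/√f = -1.8 log₁₀[(0.00294/3.7)^1.11 + 6.9/9.864e+04] = -1.8 log₁₀[0.000363 + 7e-05] = 6.055, so f = 0.02728.
Darcy-Weisbach: ΔP = f(L/D)(ρV²/2) = 0.02728·(2.28/0.0435)·(1.29·29.53²/2) = 0.02728·52.41·562.5 = 804.2 Pa.
ΔP = 804.2 Pa = 0.00804 bar.

ΔP ≈ 0.00804 bar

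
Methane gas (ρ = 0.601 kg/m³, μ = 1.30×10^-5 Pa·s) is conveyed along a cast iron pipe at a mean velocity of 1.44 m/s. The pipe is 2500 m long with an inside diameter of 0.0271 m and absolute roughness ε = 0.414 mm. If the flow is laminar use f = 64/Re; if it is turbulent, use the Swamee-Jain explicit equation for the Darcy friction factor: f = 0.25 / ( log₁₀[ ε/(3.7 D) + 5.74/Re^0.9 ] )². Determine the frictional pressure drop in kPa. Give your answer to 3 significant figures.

ΔP ≈ 2.04 kPa

Reynolds number Re = ρVD/μ = 0.601 · 1.44 · 0.0271 / 1.3e-05 = 1804.
Re < 2300 → laminar flow, so f = 64/Re = 64/1804 = 0.03547 (the turbulent correlation is not needed).
Darcy-Weisbach: ΔP = f(L/D)(ρV²/2) = 0.03547·(2500/0.0271)·(0.601·1.44²/2) = 0.03547·9.225e+04·0.6231 = 2039 Pa.
ΔP = 2039 Pa = 2.04 kPa.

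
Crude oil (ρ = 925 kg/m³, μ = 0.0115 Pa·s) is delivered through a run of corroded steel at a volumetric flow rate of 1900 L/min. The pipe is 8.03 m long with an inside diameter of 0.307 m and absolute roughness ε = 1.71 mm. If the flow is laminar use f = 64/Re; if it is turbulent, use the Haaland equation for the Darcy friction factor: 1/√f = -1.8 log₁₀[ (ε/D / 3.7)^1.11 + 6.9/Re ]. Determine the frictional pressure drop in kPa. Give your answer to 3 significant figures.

Q = 1900 L/min = 1900/60000 = 0.03167 m³/s.
Cross-sectional area A = πD²/4 = π(0.307)²/4 = 0.07402 m²; mean velocity V = Q/A = 0.03167/0.07402 = 0.4278 m/s.
Reynolds number Re = ρVD/μ = 925 · 0.4278 · 0.307 / 0.0115 = 1.056e+04.
Re > 4000 → turbulent. Relative roughness ε/D = 0.00171/0.307 = 0.00557. Haaland: 1/√f = -1.8 log₁₀[(0.00557/3.7)^1.11 + 6.9/1.056e+04] = -1.8 log₁₀[0.000737 + 0.000653] = 5.143, so f = 0.03781.
Darcy-Weisbach: ΔP = f(L/D)(ρV²/2) = 0.03781·(8.03/0.307)·(925·0.4278²/2) = 0.03781·26.16·84.64 = 83.71 Pa.
ΔP = 83.71 Pa = 0.0837 kPa.

ΔP ≈ 0.0837 kPa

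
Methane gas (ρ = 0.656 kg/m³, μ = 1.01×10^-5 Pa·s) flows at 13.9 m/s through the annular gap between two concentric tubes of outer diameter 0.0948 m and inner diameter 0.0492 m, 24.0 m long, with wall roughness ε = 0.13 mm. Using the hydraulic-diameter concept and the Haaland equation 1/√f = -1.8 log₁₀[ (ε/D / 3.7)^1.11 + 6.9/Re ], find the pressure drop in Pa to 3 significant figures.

Hydraulic diameter D_h = 4A/P = D_o - D_i = 0.0948 - 0.0492 = 0.0456 m.
Re = ρVD_h/μ = 0.656·13.9·0.0456/1.01e-05 = 4.117e+04.
ε/D_h = 0.00013/0.0456 = 0.00285; Haaland gives 1/√f = -1.8 log₁₀[0.00035+0.000168] = 5.914, so f = 0.02859.
ΔP = f(L/D_h)(ρV²/2) = 0.02859·24/0.0456·63.37 = 953.5 Pa.

ΔP ≈ 953 Pa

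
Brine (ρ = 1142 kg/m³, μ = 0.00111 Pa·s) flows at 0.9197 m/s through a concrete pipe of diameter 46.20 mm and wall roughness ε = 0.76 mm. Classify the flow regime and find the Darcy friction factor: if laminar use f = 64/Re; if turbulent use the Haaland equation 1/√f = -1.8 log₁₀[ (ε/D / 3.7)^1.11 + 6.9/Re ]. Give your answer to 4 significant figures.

Re = ρVD/μ = 1142·0.9197·0.0462/0.00111 = 4.372e+04.
Re > 4000 → turbulent. ε/D = 0.00076/0.0462 = 0.0165; Haaland: 1/√f = -1.8 log₁₀[0.00245 + 0.000158] = 4.651, so f = 0.04624.

f ≈ 0.04624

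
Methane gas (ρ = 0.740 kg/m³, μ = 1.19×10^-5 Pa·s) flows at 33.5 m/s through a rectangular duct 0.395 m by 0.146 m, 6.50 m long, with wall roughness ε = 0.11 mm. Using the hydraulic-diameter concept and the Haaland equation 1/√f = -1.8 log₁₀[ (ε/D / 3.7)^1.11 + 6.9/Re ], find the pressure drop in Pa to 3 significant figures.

ΔP ≈ 225 Pa

Hydraulic diameter D_h = 4A/P = 4·(0.395·0.146)/(2·(0.395+0.146)) = 0.2307/1.082 = 0.2132 m.
Re = ρVD_h/μ = 0.74·33.5·0.2132/1.19e-05 = 4.441e+05.
ε/D_h = 0.00011/0.2132 = 0.000516; Haaland gives 1/√f = -1.8 log₁₀[5.25e-05+1.55e-05] = 7.501, so f = 0.01777.
ΔP = f(L/D_h)(ρV²/2) = 0.01777·6.5/0.2132·415.2 = 225 Pa.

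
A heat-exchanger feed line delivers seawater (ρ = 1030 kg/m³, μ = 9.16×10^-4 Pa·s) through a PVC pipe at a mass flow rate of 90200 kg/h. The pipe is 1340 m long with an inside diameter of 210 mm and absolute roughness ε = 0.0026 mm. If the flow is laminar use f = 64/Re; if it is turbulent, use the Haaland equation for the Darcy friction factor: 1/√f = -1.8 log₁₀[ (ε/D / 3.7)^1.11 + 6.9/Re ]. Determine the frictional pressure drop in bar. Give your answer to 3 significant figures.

ΔP ≈ 0.262 bar

ṁ = 90200 kg/h = 90200/3600 = 25.06 kg/s.
A = πD²/4 = π(0.21)²/4 = 0.03464 m²; mean velocity V = ṁ/(ρA) = 25.06/(1030 · 0.03464) = 0.7023 m/s.
Reynolds number Re = ρVD/μ = 1030 · 0.7023 · 0.21 / 0.000916 = 1.658e+05.
Re > 4000 → turbulent. Relative roughness ε/D = 2.6e-06/0.21 = 1.24e-05. Haaland: 1/√f = -1.8 log₁₀[(1.24e-05/3.7)^1.11 + 6.9/1.658e+05] = -1.8 log₁₀[8.36e-07 + 4.16e-05] = 7.87, so f = 0.01615.
Darcy-Weisbach: ΔP = f(L/D)(ρV²/2) = 0.01615·(1340/0.21)·(1030·0.7023²/2) = 0.01615·6381·254 = 2.617e+04 Pa.
ΔP = 2.617e+04 Pa = 0.262 bar.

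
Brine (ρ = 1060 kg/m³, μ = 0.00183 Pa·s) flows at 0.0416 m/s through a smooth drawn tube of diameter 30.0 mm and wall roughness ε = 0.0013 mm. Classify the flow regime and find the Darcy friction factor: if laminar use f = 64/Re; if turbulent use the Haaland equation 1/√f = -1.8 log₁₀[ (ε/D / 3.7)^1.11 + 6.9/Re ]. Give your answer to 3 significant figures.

f ≈ 0.0885

Re = ρVD/μ = 1060·0.0416·0.03/0.00183 = 722.9.
Re < 2300 → laminar, so f = 64/Re = 0.08853 (roughness is irrelevant in laminar flow).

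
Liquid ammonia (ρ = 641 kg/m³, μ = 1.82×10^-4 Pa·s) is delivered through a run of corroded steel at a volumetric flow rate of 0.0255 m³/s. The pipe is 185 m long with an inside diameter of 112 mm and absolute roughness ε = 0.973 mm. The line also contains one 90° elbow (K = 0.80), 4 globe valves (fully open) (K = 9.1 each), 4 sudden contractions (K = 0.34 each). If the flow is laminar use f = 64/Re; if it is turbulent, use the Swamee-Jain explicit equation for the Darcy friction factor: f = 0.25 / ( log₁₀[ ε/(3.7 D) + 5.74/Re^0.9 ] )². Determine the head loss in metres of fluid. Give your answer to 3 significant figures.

h_f ≈ 33.6 m

Cross-sectional area A = πD²/4 = π(0.112)²/4 = 0.009852 m²; mean velocity V = Q/A = 0.0255/0.009852 = 2.588 m/s.
Reynolds number Re = ρVD/μ = 641 · 2.588 · 0.112 / 0.000182 = 1.021e+06.
Re > 4000 → turbulent. Relative roughness ε/D = 0.000973/0.112 = 0.00869. Swamee-Jain: f = 0.25/(log₁₀[0.00869/3.7 + 5.74/1.021e+06^0.9])² = 0.25/(log₁₀[0.00235 + 2.24e-05])² = 0.25/(-2.625)² = 0.03628.
Total minor-loss coefficient ΣK = 1·0.8 + 4·9.1 + 4·0.34 = 38.6.
ΔP = [f·L/D + ΣK]·(ρV²/2) = [0.03628·185/0.112 + 38.6]·(641·2.588²/2) = [59.92 + 38.6]·2147 = 2.114e+05 Pa.
Head loss h_f = ΔP/(ρg) = 2.114e+05/(641·9.81) = 33.6 m.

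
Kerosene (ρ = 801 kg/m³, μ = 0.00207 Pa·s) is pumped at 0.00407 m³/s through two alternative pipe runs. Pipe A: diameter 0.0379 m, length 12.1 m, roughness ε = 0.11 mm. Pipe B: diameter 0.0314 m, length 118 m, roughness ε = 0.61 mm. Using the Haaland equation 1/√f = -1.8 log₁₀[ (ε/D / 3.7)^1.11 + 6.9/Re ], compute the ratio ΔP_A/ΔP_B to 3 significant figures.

ΔP_A/ΔP_B ≈ 0.0231

Pipe A: V = Q/A = 0.00407/0.001128 = 3.608 m/s; Re = 5.291e+04; ε/D = 0.0029; Haaland → f = 0.02814; ΔP_A = f(L/D)(ρV²/2) = 4.683e+04 Pa.
Pipe B: V = Q/A = 0.00407/0.0007744 = 5.256 m/s; Re = 6.386e+04; ε/D = 0.0194; Haaland → f = 0.0488; ΔP_B = f(L/D)(ρV²/2) = 2.029e+06 Pa.
ΔP_A/ΔP_B = 4.683e+04/2.029e+06 = 0.0231.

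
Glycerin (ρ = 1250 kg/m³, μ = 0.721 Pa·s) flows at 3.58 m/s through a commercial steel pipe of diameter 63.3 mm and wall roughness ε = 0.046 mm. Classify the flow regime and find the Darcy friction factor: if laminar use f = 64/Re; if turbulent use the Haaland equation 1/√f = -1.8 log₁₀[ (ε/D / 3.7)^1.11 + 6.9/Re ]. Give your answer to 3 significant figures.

Re = ρVD/μ = 1250·3.58·0.0633/0.721 = 392.9.
Re < 2300 → laminar, so f = 64/Re = 0.1629 (roughness is irrelevant in laminar flow).

f ≈ 0.163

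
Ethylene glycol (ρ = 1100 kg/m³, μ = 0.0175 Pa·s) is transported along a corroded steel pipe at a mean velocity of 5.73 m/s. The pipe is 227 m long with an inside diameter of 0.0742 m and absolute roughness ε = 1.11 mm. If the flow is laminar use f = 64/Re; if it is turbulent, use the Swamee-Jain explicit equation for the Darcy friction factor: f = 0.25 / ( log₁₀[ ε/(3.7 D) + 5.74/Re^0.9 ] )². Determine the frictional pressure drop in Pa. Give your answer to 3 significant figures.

Reynolds number Re = ρVD/μ = 1100 · 5.73 · 0.0742 / 0.0175 = 2.672e+04.
Re > 4000 → turbulent. Relative roughness ε/D = 0.00111/0.0742 = 0.015. Swamee-Jain: f = 0.25/(log₁₀[0.015/3.7 + 5.74/2.672e+04^0.9])² = 0.25/(log₁₀[0.00404 + 0.000595])² = 0.25/(-2.334)² = 0.04591.
Darcy-Weisbach: ΔP = f(L/D)(ρV²/2) = 0.04591·(227/0.0742)·(1100·5.73²/2) = 0.04591·3059·1.806e+04 = 2.536e+06 Pa.

ΔP ≈ 2.54×10^6 Pa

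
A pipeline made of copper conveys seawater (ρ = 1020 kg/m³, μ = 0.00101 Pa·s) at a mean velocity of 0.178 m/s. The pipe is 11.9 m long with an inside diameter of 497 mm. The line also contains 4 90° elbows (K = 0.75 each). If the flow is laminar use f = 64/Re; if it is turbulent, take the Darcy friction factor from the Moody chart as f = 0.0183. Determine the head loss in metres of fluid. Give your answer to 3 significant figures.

h_f ≈ 0.00555 m

Reynolds number Re = ρVD/μ = 1020 · 0.178 · 0.497 / 0.00101 = 8.934e+04.
Re > 4000 → turbulent; use the Moody-chart value f = 0.0183.
Total minor-loss coefficient ΣK = 4·0.75 = 3.
ΔP = [f·L/D + ΣK]·(ρV²/2) = [0.0183·11.9/0.497 + 3]·(1020·0.178²/2) = [0.4382 + 3]·16.16 = 55.56 Pa.
Head loss h_f = ΔP/(ρg) = 55.56/(1020·9.81) = 0.00555 m.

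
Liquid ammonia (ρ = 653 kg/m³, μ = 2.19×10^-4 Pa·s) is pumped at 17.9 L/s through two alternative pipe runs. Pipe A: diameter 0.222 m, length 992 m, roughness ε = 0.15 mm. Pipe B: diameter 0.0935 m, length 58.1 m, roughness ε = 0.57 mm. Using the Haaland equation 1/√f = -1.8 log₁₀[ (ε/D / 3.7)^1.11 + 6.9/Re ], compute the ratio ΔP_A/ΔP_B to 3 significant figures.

ΔP_A/ΔP_B ≈ 0.133

Pipe A: V = Q/A = 0.0179/0.03871 = 0.4624 m/s; Re = 3.061e+05; ε/D = 0.000676; Haaland → f = 0.01901; ΔP_A = f(L/D)(ρV²/2) = 5930 Pa.
Pipe B: V = Q/A = 0.0179/0.006866 = 2.607 m/s; Re = 7.268e+05; ε/D = 0.0061; Haaland → f = 0.03245; ΔP_B = f(L/D)(ρV²/2) = 4.474e+04 Pa.
ΔP_A/ΔP_B = 5930/4.474e+04 = 0.133.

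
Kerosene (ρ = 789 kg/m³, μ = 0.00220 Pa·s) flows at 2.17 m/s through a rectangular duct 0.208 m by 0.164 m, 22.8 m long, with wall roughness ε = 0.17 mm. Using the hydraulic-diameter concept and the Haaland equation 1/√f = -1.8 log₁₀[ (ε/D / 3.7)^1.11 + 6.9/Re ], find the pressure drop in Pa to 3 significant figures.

ΔP ≈ 4870 Pa

Hydraulic diameter D_h = 4A/P = 4·(0.208·0.164)/(2·(0.208+0.164)) = 0.1364/0.744 = 0.1834 m.
Re = ρVD_h/μ = 789·2.17·0.1834/0.0022 = 1.427e+05.
ε/D_h = 0.00017/0.1834 = 0.000927; Haaland gives 1/√f = -1.8 log₁₀[0.000101+4.83e-05] = 6.888, so f = 0.02107.
ΔP = f(L/D_h)(ρV²/2) = 0.02107·22.8/0.1834·1858 = 4867 Pa.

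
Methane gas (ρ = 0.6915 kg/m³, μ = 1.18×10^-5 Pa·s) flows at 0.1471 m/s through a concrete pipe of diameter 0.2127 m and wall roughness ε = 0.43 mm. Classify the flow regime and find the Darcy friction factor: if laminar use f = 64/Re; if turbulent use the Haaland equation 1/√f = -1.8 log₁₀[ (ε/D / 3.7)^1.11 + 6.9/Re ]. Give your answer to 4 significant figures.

Re = ρVD/μ = 0.6915·0.1471·0.2127/1.18e-05 = 1834.
Re < 2300 → laminar, so f = 64/Re = 0.03491 (roughness is irrelevant in laminar flow).

f ≈ 0.03491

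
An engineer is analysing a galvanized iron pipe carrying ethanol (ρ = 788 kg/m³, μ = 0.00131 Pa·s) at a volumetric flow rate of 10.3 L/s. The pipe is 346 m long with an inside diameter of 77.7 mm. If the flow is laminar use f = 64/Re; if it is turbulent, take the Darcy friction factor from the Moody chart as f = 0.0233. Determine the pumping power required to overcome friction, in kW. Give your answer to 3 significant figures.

Q = 10.3 L/s = 10.3/1000 = 0.0103 m³/s.
Cross-sectional area A = πD²/4 = π(0.0777)²/4 = 0.004742 m²; mean velocity V = Q/A = 0.0103/0.004742 = 2.172 m/s.
Reynolds number Re = ρVD/μ = 788 · 2.172 · 0.0777 / 0.00131 = 1.015e+05.
Re > 4000 → turbulent; use the Moody-chart value f = 0.0233.
Darcy-Weisbach: ΔP = f(L/D)(ρV²/2) = 0.0233·(346/0.0777)·(788·2.172²/2) = 0.0233·4453·1859 = 1.929e+05 Pa.
Pumping power P = QΔP = 0.0103·1.929e+05 = 1987 W = 1.99 kW.

P ≈ 1.99 kW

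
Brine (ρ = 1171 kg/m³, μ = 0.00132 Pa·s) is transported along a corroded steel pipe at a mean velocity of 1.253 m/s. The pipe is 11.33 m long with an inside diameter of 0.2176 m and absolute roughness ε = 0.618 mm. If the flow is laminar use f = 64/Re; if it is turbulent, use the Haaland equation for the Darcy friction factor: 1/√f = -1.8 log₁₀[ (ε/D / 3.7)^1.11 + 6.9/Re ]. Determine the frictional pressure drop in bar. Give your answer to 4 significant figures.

Reynolds number Re = ρVD/μ = 1171 · 1.253 · 0.2176 / 0.00132 = 2.419e+05.
Re > 4000 → turbulent. Relative roughness ε/D = 0.000618/0.2176 = 0.00284. Haaland: 1/√f = -1.8 log₁₀[(0.00284/3.7)^1.11 + 6.9/2.419e+05] = -1.8 log₁₀[0.000349 + 2.85e-05] = 6.162, so f = 0.02634.
Darcy-Weisbach: ΔP = f(L/D)(ρV²/2) = 0.02634·(11.33/0.2176)·(1171·1.253²/2) = 0.02634·52.07·919.2 = 1261 Pa.
ΔP = 1261 Pa = 0.01261 bar.

ΔP ≈ 0.01261 bar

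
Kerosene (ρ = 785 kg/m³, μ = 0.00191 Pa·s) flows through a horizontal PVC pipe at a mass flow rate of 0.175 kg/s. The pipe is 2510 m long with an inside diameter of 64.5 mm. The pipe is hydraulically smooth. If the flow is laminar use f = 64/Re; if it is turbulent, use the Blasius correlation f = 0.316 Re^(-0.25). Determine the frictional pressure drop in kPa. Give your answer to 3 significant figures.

A = πD²/4 = π(0.0645)²/4 = 0.003267 m²; mean velocity V = ṁ/(ρA) = 0.175/(785 · 0.003267) = 0.06823 m/s.
Reynolds number Re = ρVD/μ = 785 · 0.06823 · 0.0645 / 0.00191 = 1809.
Re < 2300 → laminar flow, so f = 64/Re = 64/1809 = 0.03539 (the turbulent correlation is not needed).
Darcy-Weisbach: ΔP = f(L/D)(ρV²/2) = 0.03539·(2510/0.0645)·(785·0.06823²/2) = 0.03539·3.891e+04·1.827 = 2516 Pa.
ΔP = 2516 Pa = 2.52 kPa.

ΔP ≈ 2.52 kPa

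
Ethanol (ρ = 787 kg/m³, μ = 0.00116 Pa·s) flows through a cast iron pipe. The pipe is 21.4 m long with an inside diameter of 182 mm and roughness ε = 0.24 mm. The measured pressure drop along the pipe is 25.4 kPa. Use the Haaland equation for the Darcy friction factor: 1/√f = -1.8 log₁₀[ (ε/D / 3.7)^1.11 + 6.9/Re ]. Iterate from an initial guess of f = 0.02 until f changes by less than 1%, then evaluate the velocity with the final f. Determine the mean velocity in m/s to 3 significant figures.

V ≈ 5.06 m/s

Rearranging Darcy-Weisbach: V = √(2·ΔP·D/(f·L·ρ)). With ε/D = 0.00024/0.182 = 0.00132, iterate starting from f = 0.02:
  f = 0.02 → V = √(2·2.54e+04·0.182/(0.02·21.4·787)) = 5.239 m/s; Re = ρVD/μ = 6.469e+05; f → 0.0214
  f = 0.0214 → V = 5.064 m/s; Re = 6.253e+05; f → 0.02142
Converged (Δf/f < 1%). With the final f = 0.02142: V = √(2·2.54e+04·0.182/(0.02142·21.4·787)) = 5.063 m/s.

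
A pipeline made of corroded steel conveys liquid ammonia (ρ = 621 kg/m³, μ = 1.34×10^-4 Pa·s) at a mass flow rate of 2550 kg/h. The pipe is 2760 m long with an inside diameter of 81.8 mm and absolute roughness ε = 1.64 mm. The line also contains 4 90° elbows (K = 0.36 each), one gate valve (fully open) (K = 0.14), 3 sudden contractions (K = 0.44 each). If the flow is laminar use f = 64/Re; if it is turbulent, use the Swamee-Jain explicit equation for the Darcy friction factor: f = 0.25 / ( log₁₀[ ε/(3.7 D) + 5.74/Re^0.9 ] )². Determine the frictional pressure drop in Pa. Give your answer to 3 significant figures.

ΔP ≈ 24400 Pa

ṁ = 2550 kg/h = 2550/3600 = 0.7083 kg/s.
A = πD²/4 = π(0.0818)²/4 = 0.005255 m²; mean velocity V = ṁ/(ρA) = 0.7083/(621 · 0.005255) = 0.217 m/s.
Reynolds number Re = ρVD/μ = 621 · 0.217 · 0.0818 / 0.000134 = 8.228e+04.
Re > 4000 → turbulent. Relative roughness ε/D = 0.00164/0.0818 = 0.02. Swamee-Jain: f = 0.25/(log₁₀[0.02/3.7 + 5.74/8.228e+04^0.9])² = 0.25/(log₁₀[0.00542 + 0.000216])² = 0.25/(-2.249)² = 0.04942.
Total minor-loss coefficient ΣK = 4·0.36 + 1·0.14 + 3·0.44 = 2.9.
ΔP = [f·L/D + ΣK]·(ρV²/2) = [0.04942·2760/0.0818 + 2.9]·(621·0.217²/2) = [1668 + 2.9]·14.63 = 2.443e+04 Pa.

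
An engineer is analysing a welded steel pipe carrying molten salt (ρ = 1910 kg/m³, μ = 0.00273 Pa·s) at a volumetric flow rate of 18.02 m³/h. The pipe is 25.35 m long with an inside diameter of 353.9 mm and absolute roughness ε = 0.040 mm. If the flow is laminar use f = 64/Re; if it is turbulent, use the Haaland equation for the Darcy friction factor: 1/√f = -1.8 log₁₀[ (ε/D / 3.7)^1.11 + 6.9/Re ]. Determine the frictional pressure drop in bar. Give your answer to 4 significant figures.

Q = 18.02 m³/h = 18.02/3600 = 0.005006 m³/s.
Cross-sectional area A = πD²/4 = π(0.3539)²/4 = 0.09837 m²; mean velocity V = Q/A = 0.005006/0.09837 = 0.05089 m/s.
Reynolds number Re = ρVD/μ = 1910 · 0.05089 · 0.3539 / 0.00273 = 1.26e+04.
Re > 4000 → turbulent. Relative roughness ε/D = 4e-05/0.3539 = 0.000113. Haaland: 1/√f = -1.8 log₁₀[(0.000113/3.7)^1.11 + 6.9/1.26e+04] = -1.8 log₁₀[9.73e-06 + 0.000548] = 5.857, so f = 0.02915.
Darcy-Weisbach: ΔP = f(L/D)(ρV²/2) = 0.02915·(25.35/0.3539)·(1910·0.05089²/2) = 0.02915·71.63·2.473 = 5.164 Pa.
ΔP = 5.164 Pa = 5.164×10^-5 bar.

ΔP ≈ 5.164×10^-5 bar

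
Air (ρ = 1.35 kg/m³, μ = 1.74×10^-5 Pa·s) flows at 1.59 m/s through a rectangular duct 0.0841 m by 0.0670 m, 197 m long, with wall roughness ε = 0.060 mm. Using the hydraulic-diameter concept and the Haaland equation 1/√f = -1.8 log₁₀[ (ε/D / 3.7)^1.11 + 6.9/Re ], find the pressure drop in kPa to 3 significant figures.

Hydraulic diameter D_h = 4A/P = 4·(0.0841·0.067)/(2·(0.0841+0.067)) = 0.02254/0.3022 = 0.07458 m.
Re = ρVD_h/μ = 1.35·1.59·0.07458/1.74e-05 = 9201.
ε/D_h = 6e-05/0.07458 = 0.000804; Haaland gives 1/√f = -1.8 log₁₀[8.6e-05+0.00075] = 5.54, so f = 0.03258.
ΔP = f(L/D_h)(ρV²/2) = 0.03258·197/0.07458·1.706 = 146.9 Pa.
ΔP = 0.147 kPa.

ΔP ≈ 0.147 kPa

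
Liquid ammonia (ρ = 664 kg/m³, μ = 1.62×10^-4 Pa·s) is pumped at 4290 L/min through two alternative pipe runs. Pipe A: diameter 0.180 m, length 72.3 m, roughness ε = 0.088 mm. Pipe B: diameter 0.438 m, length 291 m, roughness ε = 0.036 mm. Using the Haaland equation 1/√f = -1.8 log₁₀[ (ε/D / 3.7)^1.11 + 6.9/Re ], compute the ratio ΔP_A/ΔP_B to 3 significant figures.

Pipe A: V = Q/A = 0.0715/0.02545 = 2.81 m/s; Re = 2.073e+06; ε/D = 0.000489; Haaland → f = 0.01687; ΔP_A = f(L/D)(ρV²/2) = 1.776e+04 Pa.
Pipe B: V = Q/A = 0.0715/0.1507 = 0.4745 m/s; Re = 8.519e+05; ε/D = 8.22e-05; Haaland → f = 0.01325; ΔP_B = f(L/D)(ρV²/2) = 658.3 Pa.
ΔP_A/ΔP_B = 1.776e+04/658.3 = 27.0.

ΔP_A/ΔP_B ≈ 27.0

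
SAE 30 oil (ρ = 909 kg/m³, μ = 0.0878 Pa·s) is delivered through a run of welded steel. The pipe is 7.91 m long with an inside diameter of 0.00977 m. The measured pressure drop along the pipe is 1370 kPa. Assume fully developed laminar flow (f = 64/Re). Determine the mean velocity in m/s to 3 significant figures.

V ≈ 5.88 m/s

For laminar flow, f = 64/Re with Re = ρVD/μ, so Darcy-Weisbach reduces to ΔP = 32μLV/D². Solving for V: V = ΔP·D²/(32μL) = 1.37e+06·(0.00977)²/(32·0.0878·7.91) = 5.884 m/s.
Check: Re = ρVD/μ = 909·5.884·0.00977/0.0878 = 595.2 < 2300, so the laminar assumption holds.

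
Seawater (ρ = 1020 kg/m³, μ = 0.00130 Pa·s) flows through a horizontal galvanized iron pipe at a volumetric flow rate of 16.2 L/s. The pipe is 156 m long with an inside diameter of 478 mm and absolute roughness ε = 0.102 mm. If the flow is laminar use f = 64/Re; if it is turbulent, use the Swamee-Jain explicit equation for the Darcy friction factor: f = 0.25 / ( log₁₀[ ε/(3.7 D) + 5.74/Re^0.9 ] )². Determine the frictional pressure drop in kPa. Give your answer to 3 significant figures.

Q = 16.2 L/s = 16.2/1000 = 0.0162 m³/s.
Cross-sectional area A = πD²/4 = π(0.478)²/4 = 0.1795 m²; mean velocity V = Q/A = 0.0162/0.1795 = 0.09028 m/s.
Reynolds number Re = ρVD/μ = 1020 · 0.09028 · 0.478 / 0.0013 = 3.386e+04.
Re > 4000 → turbulent. Relative roughness ε/D = 0.000102/0.478 = 0.000213. Swamee-Jain: f = 0.25/(log₁₀[0.000213/3.7 + 5.74/3.386e+04^0.9])² = 0.25/(log₁₀[5.77e-05 + 0.000481])² = 0.25/(-3.269)² = 0.0234.
Darcy-Weisbach: ΔP = f(L/D)(ρV²/2) = 0.0234·(156/0.478)·(1020·0.09028²/2) = 0.0234·326.4·4.156 = 31.74 Pa.
ΔP = 31.74 Pa = 0.0317 kPa.

ΔP ≈ 0.0317 kPa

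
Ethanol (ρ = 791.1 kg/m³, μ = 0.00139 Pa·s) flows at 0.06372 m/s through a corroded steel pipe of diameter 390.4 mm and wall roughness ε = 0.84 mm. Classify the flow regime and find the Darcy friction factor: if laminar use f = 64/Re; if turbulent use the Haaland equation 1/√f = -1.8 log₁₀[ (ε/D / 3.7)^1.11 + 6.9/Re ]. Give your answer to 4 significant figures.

Re = ρVD/μ = 791.1·0.06372·0.3904/0.00139 = 1.416e+04.
Re > 4000 → turbulent. ε/D = 0.00084/0.3904 = 0.00215; Haaland: 1/√f = -1.8 log₁₀[0.000256 + 0.000487] = 5.632, so f = 0.03153.

f ≈ 0.03153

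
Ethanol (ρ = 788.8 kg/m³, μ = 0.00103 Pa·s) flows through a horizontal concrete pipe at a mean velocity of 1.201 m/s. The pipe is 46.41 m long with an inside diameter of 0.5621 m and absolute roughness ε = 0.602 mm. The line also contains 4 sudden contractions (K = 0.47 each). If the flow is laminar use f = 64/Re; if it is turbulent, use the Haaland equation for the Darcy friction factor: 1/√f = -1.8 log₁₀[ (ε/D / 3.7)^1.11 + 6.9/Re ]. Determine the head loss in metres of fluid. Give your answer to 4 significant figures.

h_f ≈ 0.2626 m

Reynolds number Re = ρVD/μ = 788.8 · 1.201 · 0.5621 / 0.00103 = 5.17e+05.
Re > 4000 → turbulent. Relative roughness ε/D = 0.000602/0.5621 = 0.00107. Haaland: 1/√f = -1.8 log₁₀[(0.00107/3.7)^1.11 + 6.9/5.17e+05] = -1.8 log₁₀[0.000118 + 1.33e-05] = 6.986, so f = 0.02049.
Total minor-loss coefficient ΣK = 4·0.47 = 1.88.
ΔP = [f·L/D + ΣK]·(ρV²/2) = [0.02049·46.41/0.5621 + 1.88]·(788.8·1.201²/2) = [1.692 + 1.88]·568.9 = 2032 Pa.
Head loss h_f = ΔP/(ρg) = 2032/(788.8·9.81) = 0.2626 m.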